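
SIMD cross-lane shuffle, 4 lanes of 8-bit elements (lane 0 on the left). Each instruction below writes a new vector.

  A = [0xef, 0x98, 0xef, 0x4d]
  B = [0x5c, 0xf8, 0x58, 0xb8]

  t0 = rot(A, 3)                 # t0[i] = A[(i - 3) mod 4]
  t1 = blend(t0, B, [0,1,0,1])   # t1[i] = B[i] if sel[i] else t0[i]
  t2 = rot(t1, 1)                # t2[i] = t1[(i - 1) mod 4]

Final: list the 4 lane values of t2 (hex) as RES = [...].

RES = [0xb8, 0x98, 0xf8, 0x4d]

→ t0 |98|ef|4d|ef|
→ t1 |98|f8|4d|b8|
→ t2 |b8|98|f8|4d|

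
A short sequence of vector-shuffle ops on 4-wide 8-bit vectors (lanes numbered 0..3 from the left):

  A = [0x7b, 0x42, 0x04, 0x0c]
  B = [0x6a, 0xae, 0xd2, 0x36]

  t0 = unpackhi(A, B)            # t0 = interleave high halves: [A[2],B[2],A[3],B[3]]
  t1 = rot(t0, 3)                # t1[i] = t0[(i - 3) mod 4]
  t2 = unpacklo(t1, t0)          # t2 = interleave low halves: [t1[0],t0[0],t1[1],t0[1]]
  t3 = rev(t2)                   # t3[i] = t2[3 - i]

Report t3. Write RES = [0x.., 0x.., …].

RES = [ 0xd2  0x0c  0x04  0xd2 ]

→ t0 |04|d2|0c|36|
→ t1 |d2|0c|36|04|
→ t2 |d2|04|0c|d2|
→ t3 |d2|0c|04|d2|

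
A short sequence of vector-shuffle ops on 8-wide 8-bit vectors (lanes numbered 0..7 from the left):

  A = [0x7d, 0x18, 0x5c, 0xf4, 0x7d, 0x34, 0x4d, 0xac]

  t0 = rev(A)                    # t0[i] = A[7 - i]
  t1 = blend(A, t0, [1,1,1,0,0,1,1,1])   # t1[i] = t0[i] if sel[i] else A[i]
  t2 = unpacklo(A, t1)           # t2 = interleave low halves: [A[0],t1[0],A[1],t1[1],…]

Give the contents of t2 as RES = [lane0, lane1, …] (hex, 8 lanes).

→ t0 |ac|4d|34|7d|f4|5c|18|7d|
→ t1 |ac|4d|34|f4|7d|5c|18|7d|
→ t2 |7d|ac|18|4d|5c|34|f4|f4|

RES = [ 0x7d  0xac  0x18  0x4d  0x5c  0x34  0xf4  0xf4 ]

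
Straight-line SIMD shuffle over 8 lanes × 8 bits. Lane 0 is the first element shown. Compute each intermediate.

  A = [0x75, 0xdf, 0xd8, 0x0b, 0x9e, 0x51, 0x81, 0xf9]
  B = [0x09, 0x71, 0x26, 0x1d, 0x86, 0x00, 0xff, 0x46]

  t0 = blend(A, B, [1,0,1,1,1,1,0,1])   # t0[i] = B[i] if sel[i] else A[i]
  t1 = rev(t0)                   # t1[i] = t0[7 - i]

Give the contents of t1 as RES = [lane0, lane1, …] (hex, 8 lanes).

  t0: 09 df 26 1d 86 00 81 46
  t1: 46 81 00 86 1d 26 df 09

RES = [ 0x46  0x81  0x00  0x86  0x1d  0x26  0xdf  0x09 ]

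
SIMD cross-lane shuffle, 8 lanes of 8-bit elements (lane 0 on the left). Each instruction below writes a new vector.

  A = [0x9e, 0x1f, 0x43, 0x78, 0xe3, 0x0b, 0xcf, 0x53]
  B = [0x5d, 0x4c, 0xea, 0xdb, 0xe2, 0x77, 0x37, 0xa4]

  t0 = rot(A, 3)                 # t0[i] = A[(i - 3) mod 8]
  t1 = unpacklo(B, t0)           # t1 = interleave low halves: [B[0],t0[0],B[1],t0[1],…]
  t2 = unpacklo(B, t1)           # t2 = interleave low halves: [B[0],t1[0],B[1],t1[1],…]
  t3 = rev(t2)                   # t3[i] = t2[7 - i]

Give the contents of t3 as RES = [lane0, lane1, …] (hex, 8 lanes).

RES = [ 0xcf  0xdb  0x4c  0xea  0x0b  0x4c  0x5d  0x5d ]

t0 = [0x0b, 0xcf, 0x53, 0x9e, 0x1f, 0x43, 0x78, 0xe3]
t1 = [0x5d, 0x0b, 0x4c, 0xcf, 0xea, 0x53, 0xdb, 0x9e]
t2 = [0x5d, 0x5d, 0x4c, 0x0b, 0xea, 0x4c, 0xdb, 0xcf]
t3 = [0xcf, 0xdb, 0x4c, 0xea, 0x0b, 0x4c, 0x5d, 0x5d]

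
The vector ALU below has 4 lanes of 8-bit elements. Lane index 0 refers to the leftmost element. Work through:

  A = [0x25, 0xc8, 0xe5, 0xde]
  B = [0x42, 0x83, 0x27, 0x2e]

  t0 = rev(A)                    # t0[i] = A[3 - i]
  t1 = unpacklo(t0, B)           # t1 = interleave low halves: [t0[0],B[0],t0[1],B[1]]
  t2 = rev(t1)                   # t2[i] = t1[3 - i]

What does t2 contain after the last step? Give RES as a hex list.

→ t0 |de|e5|c8|25|
→ t1 |de|42|e5|83|
→ t2 |83|e5|42|de|

RES = [0x83, 0xe5, 0x42, 0xde]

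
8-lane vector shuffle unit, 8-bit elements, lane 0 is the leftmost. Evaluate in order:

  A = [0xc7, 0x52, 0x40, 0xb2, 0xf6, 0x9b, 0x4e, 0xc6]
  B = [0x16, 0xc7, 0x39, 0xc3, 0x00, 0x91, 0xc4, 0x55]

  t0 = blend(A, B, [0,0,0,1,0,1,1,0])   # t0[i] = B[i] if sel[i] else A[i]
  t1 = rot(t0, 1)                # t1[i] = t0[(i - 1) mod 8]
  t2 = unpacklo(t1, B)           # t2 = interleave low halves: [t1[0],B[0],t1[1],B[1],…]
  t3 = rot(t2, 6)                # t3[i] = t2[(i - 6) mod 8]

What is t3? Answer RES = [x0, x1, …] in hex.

RES = [ 0xc7  0xc7  0x52  0x39  0x40  0xc3  0xc6  0x16 ]

→ t0 |c7|52|40|c3|f6|91|c4|c6|
→ t1 |c6|c7|52|40|c3|f6|91|c4|
→ t2 |c6|16|c7|c7|52|39|40|c3|
→ t3 |c7|c7|52|39|40|c3|c6|16|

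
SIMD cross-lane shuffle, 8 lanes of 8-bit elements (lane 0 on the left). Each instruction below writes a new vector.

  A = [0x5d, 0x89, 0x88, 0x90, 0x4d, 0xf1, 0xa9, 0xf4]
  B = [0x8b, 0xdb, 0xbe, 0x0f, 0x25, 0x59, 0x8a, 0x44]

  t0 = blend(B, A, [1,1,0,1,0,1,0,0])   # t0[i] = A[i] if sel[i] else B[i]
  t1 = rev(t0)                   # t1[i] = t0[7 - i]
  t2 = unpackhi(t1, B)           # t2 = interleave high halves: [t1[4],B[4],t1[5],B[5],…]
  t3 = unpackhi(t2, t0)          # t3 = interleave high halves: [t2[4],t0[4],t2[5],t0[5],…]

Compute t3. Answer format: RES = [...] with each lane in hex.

RES = [ 0x89  0x25  0x8a  0xf1  0x5d  0x8a  0x44  0x44 ]

t0 = [0x5d, 0x89, 0xbe, 0x90, 0x25, 0xf1, 0x8a, 0x44]
t1 = [0x44, 0x8a, 0xf1, 0x25, 0x90, 0xbe, 0x89, 0x5d]
t2 = [0x90, 0x25, 0xbe, 0x59, 0x89, 0x8a, 0x5d, 0x44]
t3 = [0x89, 0x25, 0x8a, 0xf1, 0x5d, 0x8a, 0x44, 0x44]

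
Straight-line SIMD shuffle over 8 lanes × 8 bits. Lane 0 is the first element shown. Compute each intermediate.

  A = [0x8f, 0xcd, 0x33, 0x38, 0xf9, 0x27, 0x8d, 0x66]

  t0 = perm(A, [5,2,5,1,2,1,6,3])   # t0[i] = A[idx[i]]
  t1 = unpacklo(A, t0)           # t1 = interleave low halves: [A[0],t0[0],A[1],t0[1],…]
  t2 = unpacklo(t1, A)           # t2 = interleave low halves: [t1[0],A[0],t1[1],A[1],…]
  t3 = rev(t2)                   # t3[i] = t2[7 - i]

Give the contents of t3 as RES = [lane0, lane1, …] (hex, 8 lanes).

t0 = [0x27, 0x33, 0x27, 0xcd, 0x33, 0xcd, 0x8d, 0x38]
t1 = [0x8f, 0x27, 0xcd, 0x33, 0x33, 0x27, 0x38, 0xcd]
t2 = [0x8f, 0x8f, 0x27, 0xcd, 0xcd, 0x33, 0x33, 0x38]
t3 = [0x38, 0x33, 0x33, 0xcd, 0xcd, 0x27, 0x8f, 0x8f]

RES = [0x38, 0x33, 0x33, 0xcd, 0xcd, 0x27, 0x8f, 0x8f]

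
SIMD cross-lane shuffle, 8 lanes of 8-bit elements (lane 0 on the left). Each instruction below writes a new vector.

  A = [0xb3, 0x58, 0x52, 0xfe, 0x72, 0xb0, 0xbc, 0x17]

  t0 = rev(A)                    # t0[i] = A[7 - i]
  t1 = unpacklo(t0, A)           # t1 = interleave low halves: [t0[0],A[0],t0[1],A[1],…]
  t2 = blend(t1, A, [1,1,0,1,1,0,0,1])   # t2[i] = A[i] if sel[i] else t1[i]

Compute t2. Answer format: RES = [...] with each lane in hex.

RES = [ 0xb3  0x58  0xbc  0xfe  0x72  0x52  0x72  0x17 ]

→ t0 |17|bc|b0|72|fe|52|58|b3|
→ t1 |17|b3|bc|58|b0|52|72|fe|
→ t2 |b3|58|bc|fe|72|52|72|17|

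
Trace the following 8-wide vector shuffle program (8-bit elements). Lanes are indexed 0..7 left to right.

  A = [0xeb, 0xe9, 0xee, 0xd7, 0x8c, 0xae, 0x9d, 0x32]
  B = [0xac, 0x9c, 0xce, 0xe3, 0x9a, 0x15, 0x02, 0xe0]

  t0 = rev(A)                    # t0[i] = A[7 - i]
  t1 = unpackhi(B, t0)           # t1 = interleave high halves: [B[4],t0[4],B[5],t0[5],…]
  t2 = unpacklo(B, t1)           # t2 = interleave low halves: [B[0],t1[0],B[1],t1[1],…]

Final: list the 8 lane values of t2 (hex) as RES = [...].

  t0: 32 9d ae 8c d7 ee e9 eb
  t1: 9a d7 15 ee 02 e9 e0 eb
  t2: ac 9a 9c d7 ce 15 e3 ee

RES = [0xac, 0x9a, 0x9c, 0xd7, 0xce, 0x15, 0xe3, 0xee]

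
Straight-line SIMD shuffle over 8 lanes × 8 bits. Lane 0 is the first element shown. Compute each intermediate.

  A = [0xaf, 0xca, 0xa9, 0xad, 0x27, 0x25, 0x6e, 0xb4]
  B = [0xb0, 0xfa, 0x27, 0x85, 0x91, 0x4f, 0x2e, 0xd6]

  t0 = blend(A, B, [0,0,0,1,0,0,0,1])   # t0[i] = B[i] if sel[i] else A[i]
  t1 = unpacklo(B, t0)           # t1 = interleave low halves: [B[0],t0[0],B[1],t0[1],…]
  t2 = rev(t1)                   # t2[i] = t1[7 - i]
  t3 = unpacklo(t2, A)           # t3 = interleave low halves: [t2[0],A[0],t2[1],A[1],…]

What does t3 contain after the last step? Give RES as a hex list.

  t0: af ca a9 85 27 25 6e d6
  t1: b0 af fa ca 27 a9 85 85
  t2: 85 85 a9 27 ca fa af b0
  t3: 85 af 85 ca a9 a9 27 ad

RES = [0x85, 0xaf, 0x85, 0xca, 0xa9, 0xa9, 0x27, 0xad]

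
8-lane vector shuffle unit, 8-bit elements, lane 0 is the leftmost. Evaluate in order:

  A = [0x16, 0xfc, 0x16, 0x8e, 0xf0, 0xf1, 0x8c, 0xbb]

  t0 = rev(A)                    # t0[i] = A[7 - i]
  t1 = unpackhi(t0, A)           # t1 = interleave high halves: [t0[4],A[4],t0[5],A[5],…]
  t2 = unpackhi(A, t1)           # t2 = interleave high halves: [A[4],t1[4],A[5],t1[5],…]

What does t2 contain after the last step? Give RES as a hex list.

RES = [0xf0, 0xfc, 0xf1, 0x8c, 0x8c, 0x16, 0xbb, 0xbb]

→ t0 |bb|8c|f1|f0|8e|16|fc|16|
→ t1 |8e|f0|16|f1|fc|8c|16|bb|
→ t2 |f0|fc|f1|8c|8c|16|bb|bb|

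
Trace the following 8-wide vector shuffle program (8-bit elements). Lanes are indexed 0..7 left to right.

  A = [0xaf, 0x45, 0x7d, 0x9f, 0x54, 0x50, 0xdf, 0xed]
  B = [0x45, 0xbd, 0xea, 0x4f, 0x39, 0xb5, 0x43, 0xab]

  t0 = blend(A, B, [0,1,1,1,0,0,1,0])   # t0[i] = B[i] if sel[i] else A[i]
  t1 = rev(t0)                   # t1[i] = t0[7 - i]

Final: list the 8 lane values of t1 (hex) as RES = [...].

→ t0 |af|bd|ea|4f|54|50|43|ed|
→ t1 |ed|43|50|54|4f|ea|bd|af|

RES = [ 0xed  0x43  0x50  0x54  0x4f  0xea  0xbd  0xaf ]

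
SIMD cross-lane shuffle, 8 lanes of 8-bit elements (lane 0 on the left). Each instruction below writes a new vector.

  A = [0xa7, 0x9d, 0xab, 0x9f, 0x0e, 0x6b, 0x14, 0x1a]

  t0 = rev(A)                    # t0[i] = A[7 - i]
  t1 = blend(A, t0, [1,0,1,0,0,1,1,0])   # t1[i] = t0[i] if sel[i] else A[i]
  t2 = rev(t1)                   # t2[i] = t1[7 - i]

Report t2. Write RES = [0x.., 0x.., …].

  t0: 1a 14 6b 0e 9f ab 9d a7
  t1: 1a 9d 6b 9f 0e ab 9d 1a
  t2: 1a 9d ab 0e 9f 6b 9d 1a

RES = [0x1a, 0x9d, 0xab, 0x0e, 0x9f, 0x6b, 0x9d, 0x1a]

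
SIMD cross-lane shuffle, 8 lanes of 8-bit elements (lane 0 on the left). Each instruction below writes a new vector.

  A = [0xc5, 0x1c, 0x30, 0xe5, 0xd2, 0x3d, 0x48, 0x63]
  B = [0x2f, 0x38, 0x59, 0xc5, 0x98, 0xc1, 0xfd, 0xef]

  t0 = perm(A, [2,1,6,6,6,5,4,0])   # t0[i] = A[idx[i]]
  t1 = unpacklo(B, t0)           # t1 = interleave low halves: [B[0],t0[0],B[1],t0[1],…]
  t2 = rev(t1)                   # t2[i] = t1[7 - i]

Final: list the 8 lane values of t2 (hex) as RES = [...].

t0 = [0x30, 0x1c, 0x48, 0x48, 0x48, 0x3d, 0xd2, 0xc5]
t1 = [0x2f, 0x30, 0x38, 0x1c, 0x59, 0x48, 0xc5, 0x48]
t2 = [0x48, 0xc5, 0x48, 0x59, 0x1c, 0x38, 0x30, 0x2f]

RES = [0x48, 0xc5, 0x48, 0x59, 0x1c, 0x38, 0x30, 0x2f]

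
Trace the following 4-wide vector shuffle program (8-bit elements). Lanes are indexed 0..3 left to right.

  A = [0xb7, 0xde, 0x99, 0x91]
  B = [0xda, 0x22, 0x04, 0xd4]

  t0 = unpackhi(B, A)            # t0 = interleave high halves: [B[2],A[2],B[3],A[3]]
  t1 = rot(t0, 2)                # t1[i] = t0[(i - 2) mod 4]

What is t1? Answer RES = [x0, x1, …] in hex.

RES = [ 0xd4  0x91  0x04  0x99 ]

  t0: 04 99 d4 91
  t1: d4 91 04 99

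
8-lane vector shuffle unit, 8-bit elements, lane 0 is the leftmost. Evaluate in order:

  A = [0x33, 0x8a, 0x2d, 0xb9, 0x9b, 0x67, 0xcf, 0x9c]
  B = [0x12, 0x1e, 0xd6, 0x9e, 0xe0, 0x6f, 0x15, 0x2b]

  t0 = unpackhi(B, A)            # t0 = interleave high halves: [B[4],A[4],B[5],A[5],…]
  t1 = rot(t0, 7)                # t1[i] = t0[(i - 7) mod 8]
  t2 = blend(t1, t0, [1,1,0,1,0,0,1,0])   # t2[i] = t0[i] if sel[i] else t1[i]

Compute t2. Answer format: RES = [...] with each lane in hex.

→ t0 |e0|9b|6f|67|15|cf|2b|9c|
→ t1 |9b|6f|67|15|cf|2b|9c|e0|
→ t2 |e0|9b|67|67|cf|2b|2b|e0|

RES = [ 0xe0  0x9b  0x67  0x67  0xcf  0x2b  0x2b  0xe0 ]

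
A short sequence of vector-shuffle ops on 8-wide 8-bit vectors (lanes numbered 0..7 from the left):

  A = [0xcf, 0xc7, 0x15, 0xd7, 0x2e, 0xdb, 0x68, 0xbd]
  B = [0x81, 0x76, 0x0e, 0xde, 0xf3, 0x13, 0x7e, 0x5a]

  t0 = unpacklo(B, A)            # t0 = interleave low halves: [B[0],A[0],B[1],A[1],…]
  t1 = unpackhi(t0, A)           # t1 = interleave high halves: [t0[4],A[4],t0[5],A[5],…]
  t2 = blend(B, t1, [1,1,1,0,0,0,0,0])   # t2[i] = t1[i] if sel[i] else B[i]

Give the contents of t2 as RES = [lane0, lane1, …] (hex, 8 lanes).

  t0: 81 cf 76 c7 0e 15 de d7
  t1: 0e 2e 15 db de 68 d7 bd
  t2: 0e 2e 15 de f3 13 7e 5a

RES = [ 0x0e  0x2e  0x15  0xde  0xf3  0x13  0x7e  0x5a ]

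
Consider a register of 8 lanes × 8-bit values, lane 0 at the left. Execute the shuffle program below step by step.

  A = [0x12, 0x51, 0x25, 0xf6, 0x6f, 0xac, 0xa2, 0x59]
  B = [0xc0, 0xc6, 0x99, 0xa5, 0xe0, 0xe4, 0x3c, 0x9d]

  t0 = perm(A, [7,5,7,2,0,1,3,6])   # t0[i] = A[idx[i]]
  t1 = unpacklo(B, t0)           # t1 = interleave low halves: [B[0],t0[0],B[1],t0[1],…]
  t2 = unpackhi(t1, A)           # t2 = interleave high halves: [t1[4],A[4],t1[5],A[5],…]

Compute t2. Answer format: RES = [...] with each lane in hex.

RES = [ 0x99  0x6f  0x59  0xac  0xa5  0xa2  0x25  0x59 ]

t0 = [0x59, 0xac, 0x59, 0x25, 0x12, 0x51, 0xf6, 0xa2]
t1 = [0xc0, 0x59, 0xc6, 0xac, 0x99, 0x59, 0xa5, 0x25]
t2 = [0x99, 0x6f, 0x59, 0xac, 0xa5, 0xa2, 0x25, 0x59]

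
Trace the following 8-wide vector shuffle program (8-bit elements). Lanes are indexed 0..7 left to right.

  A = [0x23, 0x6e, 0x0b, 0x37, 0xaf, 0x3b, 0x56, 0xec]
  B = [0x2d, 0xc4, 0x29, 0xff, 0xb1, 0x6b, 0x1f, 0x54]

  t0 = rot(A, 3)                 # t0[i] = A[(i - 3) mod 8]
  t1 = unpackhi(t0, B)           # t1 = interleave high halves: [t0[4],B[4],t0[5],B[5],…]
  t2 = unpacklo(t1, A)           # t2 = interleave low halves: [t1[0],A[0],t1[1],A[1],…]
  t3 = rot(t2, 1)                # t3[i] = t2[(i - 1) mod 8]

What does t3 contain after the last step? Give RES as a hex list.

RES = [ 0x37  0x6e  0x23  0xb1  0x6e  0x0b  0x0b  0x6b ]

  t0: 3b 56 ec 23 6e 0b 37 af
  t1: 6e b1 0b 6b 37 1f af 54
  t2: 6e 23 b1 6e 0b 0b 6b 37
  t3: 37 6e 23 b1 6e 0b 0b 6b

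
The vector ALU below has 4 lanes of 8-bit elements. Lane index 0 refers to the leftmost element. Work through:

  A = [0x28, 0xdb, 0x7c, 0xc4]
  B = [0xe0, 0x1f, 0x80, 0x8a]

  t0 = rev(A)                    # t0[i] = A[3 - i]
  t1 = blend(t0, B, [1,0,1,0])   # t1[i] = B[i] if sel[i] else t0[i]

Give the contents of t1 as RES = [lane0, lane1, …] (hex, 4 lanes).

RES = [0xe0, 0x7c, 0x80, 0x28]

t0 = [0xc4, 0x7c, 0xdb, 0x28]
t1 = [0xe0, 0x7c, 0x80, 0x28]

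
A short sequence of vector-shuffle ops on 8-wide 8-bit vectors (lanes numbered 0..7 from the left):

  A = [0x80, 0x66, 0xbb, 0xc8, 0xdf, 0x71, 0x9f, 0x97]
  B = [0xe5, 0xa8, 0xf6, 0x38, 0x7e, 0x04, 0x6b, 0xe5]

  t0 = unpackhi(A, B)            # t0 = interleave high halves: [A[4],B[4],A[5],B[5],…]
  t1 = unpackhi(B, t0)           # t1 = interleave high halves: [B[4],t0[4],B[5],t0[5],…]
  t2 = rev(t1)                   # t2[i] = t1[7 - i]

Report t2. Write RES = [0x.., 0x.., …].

  t0: df 7e 71 04 9f 6b 97 e5
  t1: 7e 9f 04 6b 6b 97 e5 e5
  t2: e5 e5 97 6b 6b 04 9f 7e

RES = [0xe5, 0xe5, 0x97, 0x6b, 0x6b, 0x04, 0x9f, 0x7e]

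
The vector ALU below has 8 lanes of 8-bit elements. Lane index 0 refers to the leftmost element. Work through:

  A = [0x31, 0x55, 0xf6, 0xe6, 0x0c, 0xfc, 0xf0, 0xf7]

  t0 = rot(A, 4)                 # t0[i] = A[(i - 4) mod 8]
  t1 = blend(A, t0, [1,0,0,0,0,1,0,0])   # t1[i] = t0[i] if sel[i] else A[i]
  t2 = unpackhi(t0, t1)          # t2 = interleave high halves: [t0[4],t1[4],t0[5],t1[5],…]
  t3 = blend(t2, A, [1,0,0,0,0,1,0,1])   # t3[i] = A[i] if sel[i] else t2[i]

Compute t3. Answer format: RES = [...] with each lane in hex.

  t0: 0c fc f0 f7 31 55 f6 e6
  t1: 0c 55 f6 e6 0c 55 f0 f7
  t2: 31 0c 55 55 f6 f0 e6 f7
  t3: 31 0c 55 55 f6 fc e6 f7

RES = [ 0x31  0x0c  0x55  0x55  0xf6  0xfc  0xe6  0xf7 ]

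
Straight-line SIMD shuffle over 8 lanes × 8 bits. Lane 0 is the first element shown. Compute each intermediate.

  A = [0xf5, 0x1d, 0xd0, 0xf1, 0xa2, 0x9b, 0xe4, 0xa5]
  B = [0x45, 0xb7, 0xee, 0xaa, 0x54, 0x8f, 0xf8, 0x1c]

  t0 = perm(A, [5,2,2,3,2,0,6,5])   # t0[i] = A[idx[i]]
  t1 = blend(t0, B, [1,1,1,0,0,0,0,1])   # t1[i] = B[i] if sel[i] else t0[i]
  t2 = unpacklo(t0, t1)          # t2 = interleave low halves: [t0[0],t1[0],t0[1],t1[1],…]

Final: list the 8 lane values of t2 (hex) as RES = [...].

→ t0 |9b|d0|d0|f1|d0|f5|e4|9b|
→ t1 |45|b7|ee|f1|d0|f5|e4|1c|
→ t2 |9b|45|d0|b7|d0|ee|f1|f1|

RES = [0x9b, 0x45, 0xd0, 0xb7, 0xd0, 0xee, 0xf1, 0xf1]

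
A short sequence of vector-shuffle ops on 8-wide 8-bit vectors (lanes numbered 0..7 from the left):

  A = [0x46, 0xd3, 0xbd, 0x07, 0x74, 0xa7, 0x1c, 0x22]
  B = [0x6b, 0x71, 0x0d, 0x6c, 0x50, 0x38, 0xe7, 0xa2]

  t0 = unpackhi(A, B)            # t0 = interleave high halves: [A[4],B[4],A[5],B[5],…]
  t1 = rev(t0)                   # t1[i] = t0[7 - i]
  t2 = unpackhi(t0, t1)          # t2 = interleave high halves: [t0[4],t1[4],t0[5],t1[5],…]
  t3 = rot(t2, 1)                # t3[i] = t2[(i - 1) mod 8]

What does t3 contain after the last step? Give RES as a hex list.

  t0: 74 50 a7 38 1c e7 22 a2
  t1: a2 22 e7 1c 38 a7 50 74
  t2: 1c 38 e7 a7 22 50 a2 74
  t3: 74 1c 38 e7 a7 22 50 a2

RES = [ 0x74  0x1c  0x38  0xe7  0xa7  0x22  0x50  0xa2 ]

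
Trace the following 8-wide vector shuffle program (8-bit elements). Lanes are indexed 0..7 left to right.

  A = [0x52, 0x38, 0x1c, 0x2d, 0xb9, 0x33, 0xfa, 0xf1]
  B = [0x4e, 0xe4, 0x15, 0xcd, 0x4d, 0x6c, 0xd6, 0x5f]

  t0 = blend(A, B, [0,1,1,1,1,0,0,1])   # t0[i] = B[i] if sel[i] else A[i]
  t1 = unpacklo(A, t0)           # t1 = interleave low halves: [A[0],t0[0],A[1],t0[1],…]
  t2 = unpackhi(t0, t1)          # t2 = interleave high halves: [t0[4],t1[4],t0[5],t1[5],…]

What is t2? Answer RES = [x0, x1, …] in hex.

RES = [0x4d, 0x1c, 0x33, 0x15, 0xfa, 0x2d, 0x5f, 0xcd]

  t0: 52 e4 15 cd 4d 33 fa 5f
  t1: 52 52 38 e4 1c 15 2d cd
  t2: 4d 1c 33 15 fa 2d 5f cd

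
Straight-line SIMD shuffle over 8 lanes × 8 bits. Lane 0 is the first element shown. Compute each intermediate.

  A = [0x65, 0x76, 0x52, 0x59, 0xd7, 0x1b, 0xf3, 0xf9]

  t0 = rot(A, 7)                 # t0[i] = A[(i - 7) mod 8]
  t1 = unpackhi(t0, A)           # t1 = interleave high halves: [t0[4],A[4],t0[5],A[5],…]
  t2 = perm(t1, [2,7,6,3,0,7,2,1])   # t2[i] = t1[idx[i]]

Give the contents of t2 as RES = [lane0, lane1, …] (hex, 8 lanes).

RES = [ 0xf3  0xf9  0x65  0x1b  0x1b  0xf9  0xf3  0xd7 ]

  t0: 76 52 59 d7 1b f3 f9 65
  t1: 1b d7 f3 1b f9 f3 65 f9
  t2: f3 f9 65 1b 1b f9 f3 d7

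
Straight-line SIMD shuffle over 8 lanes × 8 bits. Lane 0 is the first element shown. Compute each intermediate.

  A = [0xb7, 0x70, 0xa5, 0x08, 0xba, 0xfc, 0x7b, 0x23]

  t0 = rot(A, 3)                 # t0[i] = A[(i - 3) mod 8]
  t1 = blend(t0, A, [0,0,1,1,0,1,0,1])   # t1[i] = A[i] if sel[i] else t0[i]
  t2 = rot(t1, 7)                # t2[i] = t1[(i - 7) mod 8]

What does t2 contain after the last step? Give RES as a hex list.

t0 = [0xfc, 0x7b, 0x23, 0xb7, 0x70, 0xa5, 0x08, 0xba]
t1 = [0xfc, 0x7b, 0xa5, 0x08, 0x70, 0xfc, 0x08, 0x23]
t2 = [0x7b, 0xa5, 0x08, 0x70, 0xfc, 0x08, 0x23, 0xfc]

RES = [ 0x7b  0xa5  0x08  0x70  0xfc  0x08  0x23  0xfc ]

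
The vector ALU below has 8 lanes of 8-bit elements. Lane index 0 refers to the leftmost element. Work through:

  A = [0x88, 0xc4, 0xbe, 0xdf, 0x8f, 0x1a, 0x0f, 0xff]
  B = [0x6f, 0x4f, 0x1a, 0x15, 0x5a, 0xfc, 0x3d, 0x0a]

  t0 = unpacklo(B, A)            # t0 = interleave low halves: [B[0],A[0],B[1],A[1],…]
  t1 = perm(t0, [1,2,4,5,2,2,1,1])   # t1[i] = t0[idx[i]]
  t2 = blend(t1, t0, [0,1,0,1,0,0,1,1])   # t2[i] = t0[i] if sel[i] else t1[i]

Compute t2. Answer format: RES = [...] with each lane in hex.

RES = [0x88, 0x88, 0x1a, 0xc4, 0x4f, 0x4f, 0x15, 0xdf]

→ t0 |6f|88|4f|c4|1a|be|15|df|
→ t1 |88|4f|1a|be|4f|4f|88|88|
→ t2 |88|88|1a|c4|4f|4f|15|df|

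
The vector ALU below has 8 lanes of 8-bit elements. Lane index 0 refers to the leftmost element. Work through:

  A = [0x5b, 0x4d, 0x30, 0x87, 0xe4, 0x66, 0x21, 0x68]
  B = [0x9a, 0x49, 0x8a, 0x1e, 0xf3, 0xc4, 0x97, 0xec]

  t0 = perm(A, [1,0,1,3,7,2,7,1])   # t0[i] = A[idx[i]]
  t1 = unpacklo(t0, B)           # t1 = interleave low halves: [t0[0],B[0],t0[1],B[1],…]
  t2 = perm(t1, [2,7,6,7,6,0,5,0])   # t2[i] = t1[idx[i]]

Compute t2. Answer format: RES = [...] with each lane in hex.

→ t0 |4d|5b|4d|87|68|30|68|4d|
→ t1 |4d|9a|5b|49|4d|8a|87|1e|
→ t2 |5b|1e|87|1e|87|4d|8a|4d|

RES = [ 0x5b  0x1e  0x87  0x1e  0x87  0x4d  0x8a  0x4d ]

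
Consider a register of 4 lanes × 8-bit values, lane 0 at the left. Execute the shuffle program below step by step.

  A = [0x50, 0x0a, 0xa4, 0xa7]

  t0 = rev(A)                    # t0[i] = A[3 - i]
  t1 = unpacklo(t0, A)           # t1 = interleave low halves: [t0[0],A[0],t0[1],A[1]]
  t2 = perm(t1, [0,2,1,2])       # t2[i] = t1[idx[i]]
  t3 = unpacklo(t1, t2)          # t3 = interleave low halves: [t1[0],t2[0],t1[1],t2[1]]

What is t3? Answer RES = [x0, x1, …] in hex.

t0 = [0xa7, 0xa4, 0x0a, 0x50]
t1 = [0xa7, 0x50, 0xa4, 0x0a]
t2 = [0xa7, 0xa4, 0x50, 0xa4]
t3 = [0xa7, 0xa7, 0x50, 0xa4]

RES = [ 0xa7  0xa7  0x50  0xa4 ]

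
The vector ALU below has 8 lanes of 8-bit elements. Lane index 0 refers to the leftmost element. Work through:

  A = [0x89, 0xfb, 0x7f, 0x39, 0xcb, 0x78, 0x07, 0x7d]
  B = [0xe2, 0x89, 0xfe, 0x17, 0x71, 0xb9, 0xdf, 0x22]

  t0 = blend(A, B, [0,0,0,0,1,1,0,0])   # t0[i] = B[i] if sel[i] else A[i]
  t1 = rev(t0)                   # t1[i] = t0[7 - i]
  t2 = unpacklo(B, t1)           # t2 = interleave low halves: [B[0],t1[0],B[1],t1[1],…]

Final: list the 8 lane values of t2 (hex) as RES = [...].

RES = [0xe2, 0x7d, 0x89, 0x07, 0xfe, 0xb9, 0x17, 0x71]

→ t0 |89|fb|7f|39|71|b9|07|7d|
→ t1 |7d|07|b9|71|39|7f|fb|89|
→ t2 |e2|7d|89|07|fe|b9|17|71|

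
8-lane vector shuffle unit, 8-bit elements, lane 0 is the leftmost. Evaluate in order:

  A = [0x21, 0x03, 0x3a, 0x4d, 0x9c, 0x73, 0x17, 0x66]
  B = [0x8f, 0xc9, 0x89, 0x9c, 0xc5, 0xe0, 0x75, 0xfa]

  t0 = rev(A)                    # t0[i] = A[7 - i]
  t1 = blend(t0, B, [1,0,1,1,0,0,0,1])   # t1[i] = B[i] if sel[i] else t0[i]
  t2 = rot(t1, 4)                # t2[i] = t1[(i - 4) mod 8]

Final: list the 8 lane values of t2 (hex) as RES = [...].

RES = [ 0x4d  0x3a  0x03  0xfa  0x8f  0x17  0x89  0x9c ]

  t0: 66 17 73 9c 4d 3a 03 21
  t1: 8f 17 89 9c 4d 3a 03 fa
  t2: 4d 3a 03 fa 8f 17 89 9c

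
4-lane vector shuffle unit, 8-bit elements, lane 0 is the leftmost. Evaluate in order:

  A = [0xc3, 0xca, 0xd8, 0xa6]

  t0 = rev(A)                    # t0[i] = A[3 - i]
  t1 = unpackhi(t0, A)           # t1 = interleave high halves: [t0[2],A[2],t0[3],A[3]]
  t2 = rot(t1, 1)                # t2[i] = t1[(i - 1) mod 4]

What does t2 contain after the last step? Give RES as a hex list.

RES = [ 0xa6  0xca  0xd8  0xc3 ]

t0 = [0xa6, 0xd8, 0xca, 0xc3]
t1 = [0xca, 0xd8, 0xc3, 0xa6]
t2 = [0xa6, 0xca, 0xd8, 0xc3]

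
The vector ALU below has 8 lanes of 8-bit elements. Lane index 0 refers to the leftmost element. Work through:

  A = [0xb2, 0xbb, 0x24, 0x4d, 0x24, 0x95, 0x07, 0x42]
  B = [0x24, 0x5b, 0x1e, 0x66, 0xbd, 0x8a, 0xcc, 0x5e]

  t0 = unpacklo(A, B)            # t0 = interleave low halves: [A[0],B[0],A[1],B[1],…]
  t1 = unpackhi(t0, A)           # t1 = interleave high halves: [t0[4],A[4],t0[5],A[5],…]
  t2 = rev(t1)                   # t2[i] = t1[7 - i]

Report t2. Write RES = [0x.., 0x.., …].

  t0: b2 24 bb 5b 24 1e 4d 66
  t1: 24 24 1e 95 4d 07 66 42
  t2: 42 66 07 4d 95 1e 24 24

RES = [ 0x42  0x66  0x07  0x4d  0x95  0x1e  0x24  0x24 ]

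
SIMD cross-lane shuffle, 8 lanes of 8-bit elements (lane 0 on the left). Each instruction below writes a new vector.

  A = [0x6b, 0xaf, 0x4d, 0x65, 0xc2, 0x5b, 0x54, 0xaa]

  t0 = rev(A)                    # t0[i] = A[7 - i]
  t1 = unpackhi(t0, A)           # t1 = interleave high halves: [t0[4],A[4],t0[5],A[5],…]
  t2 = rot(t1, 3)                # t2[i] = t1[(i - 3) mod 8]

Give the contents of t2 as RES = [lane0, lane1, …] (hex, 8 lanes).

  t0: aa 54 5b c2 65 4d af 6b
  t1: 65 c2 4d 5b af 54 6b aa
  t2: 54 6b aa 65 c2 4d 5b af

RES = [ 0x54  0x6b  0xaa  0x65  0xc2  0x4d  0x5b  0xaf ]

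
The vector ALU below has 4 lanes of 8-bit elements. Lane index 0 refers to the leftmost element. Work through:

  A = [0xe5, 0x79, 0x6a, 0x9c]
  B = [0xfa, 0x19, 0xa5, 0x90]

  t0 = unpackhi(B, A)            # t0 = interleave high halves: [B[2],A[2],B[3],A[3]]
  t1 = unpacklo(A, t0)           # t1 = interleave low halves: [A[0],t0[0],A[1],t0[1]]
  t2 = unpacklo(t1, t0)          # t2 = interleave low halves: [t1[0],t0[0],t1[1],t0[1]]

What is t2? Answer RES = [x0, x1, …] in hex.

t0 = [0xa5, 0x6a, 0x90, 0x9c]
t1 = [0xe5, 0xa5, 0x79, 0x6a]
t2 = [0xe5, 0xa5, 0xa5, 0x6a]

RES = [0xe5, 0xa5, 0xa5, 0x6a]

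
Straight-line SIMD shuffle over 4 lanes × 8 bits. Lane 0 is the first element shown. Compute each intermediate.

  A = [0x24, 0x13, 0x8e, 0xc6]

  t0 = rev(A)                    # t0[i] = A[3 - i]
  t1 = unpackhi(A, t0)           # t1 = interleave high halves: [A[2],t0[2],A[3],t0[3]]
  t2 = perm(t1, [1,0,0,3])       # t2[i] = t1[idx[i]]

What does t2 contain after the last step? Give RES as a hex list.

  t0: c6 8e 13 24
  t1: 8e 13 c6 24
  t2: 13 8e 8e 24

RES = [0x13, 0x8e, 0x8e, 0x24]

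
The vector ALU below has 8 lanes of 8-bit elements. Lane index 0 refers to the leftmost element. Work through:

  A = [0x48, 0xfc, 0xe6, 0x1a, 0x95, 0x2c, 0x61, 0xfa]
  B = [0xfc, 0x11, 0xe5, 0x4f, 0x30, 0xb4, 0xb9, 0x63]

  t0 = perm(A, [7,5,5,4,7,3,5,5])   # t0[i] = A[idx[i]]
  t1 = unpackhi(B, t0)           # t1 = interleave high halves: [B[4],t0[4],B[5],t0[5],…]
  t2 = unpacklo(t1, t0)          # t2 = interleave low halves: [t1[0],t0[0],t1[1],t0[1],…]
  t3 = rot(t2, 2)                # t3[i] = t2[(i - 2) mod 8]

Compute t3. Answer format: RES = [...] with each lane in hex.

RES = [0x1a, 0x95, 0x30, 0xfa, 0xfa, 0x2c, 0xb4, 0x2c]

→ t0 |fa|2c|2c|95|fa|1a|2c|2c|
→ t1 |30|fa|b4|1a|b9|2c|63|2c|
→ t2 |30|fa|fa|2c|b4|2c|1a|95|
→ t3 |1a|95|30|fa|fa|2c|b4|2c|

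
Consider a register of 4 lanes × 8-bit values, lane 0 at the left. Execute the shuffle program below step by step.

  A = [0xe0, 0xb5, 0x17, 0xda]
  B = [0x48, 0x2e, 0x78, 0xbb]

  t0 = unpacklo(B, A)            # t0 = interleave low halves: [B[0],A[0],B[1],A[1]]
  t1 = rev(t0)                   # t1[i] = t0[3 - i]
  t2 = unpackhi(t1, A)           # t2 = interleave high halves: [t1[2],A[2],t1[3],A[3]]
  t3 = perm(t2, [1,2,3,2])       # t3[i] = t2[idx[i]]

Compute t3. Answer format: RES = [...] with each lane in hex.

RES = [0x17, 0x48, 0xda, 0x48]

  t0: 48 e0 2e b5
  t1: b5 2e e0 48
  t2: e0 17 48 da
  t3: 17 48 da 48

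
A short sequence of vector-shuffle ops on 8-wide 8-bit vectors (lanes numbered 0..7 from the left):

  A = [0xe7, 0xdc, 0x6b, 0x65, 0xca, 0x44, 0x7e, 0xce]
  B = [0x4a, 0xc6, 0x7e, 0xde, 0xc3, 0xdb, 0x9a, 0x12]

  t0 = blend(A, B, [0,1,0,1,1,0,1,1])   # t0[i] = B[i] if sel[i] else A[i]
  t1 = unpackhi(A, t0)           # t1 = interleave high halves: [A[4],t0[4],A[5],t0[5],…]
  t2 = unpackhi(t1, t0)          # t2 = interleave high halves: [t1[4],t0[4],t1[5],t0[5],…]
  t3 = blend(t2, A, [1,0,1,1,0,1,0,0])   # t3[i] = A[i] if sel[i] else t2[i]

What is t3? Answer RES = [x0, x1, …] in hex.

RES = [ 0xe7  0xc3  0x6b  0x65  0xce  0x44  0x12  0x12 ]

  t0: e7 c6 6b de c3 44 9a 12
  t1: ca c3 44 44 7e 9a ce 12
  t2: 7e c3 9a 44 ce 9a 12 12
  t3: e7 c3 6b 65 ce 44 12 12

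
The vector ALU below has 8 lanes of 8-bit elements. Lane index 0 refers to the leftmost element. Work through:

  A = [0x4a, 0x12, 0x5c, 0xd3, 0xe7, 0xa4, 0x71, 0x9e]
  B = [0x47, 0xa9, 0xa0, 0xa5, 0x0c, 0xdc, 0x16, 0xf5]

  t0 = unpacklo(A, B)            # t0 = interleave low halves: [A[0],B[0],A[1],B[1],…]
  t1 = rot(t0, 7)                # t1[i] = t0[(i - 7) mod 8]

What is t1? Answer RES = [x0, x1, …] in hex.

→ t0 |4a|47|12|a9|5c|a0|d3|a5|
→ t1 |47|12|a9|5c|a0|d3|a5|4a|

RES = [ 0x47  0x12  0xa9  0x5c  0xa0  0xd3  0xa5  0x4a ]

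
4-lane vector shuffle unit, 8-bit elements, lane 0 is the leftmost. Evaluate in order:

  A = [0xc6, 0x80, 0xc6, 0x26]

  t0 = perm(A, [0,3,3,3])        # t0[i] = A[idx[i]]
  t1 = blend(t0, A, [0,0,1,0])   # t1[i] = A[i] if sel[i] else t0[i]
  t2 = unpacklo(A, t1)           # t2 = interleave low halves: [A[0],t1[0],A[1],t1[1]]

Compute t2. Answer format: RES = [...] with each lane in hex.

RES = [ 0xc6  0xc6  0x80  0x26 ]

t0 = [0xc6, 0x26, 0x26, 0x26]
t1 = [0xc6, 0x26, 0xc6, 0x26]
t2 = [0xc6, 0xc6, 0x80, 0x26]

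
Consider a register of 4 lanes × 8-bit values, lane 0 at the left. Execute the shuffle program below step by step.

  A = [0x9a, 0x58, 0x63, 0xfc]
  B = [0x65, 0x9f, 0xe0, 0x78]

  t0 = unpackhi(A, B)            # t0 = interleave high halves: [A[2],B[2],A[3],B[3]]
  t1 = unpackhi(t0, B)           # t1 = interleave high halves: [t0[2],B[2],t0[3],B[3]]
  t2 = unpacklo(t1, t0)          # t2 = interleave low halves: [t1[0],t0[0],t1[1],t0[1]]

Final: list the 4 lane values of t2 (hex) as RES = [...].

  t0: 63 e0 fc 78
  t1: fc e0 78 78
  t2: fc 63 e0 e0

RES = [0xfc, 0x63, 0xe0, 0xe0]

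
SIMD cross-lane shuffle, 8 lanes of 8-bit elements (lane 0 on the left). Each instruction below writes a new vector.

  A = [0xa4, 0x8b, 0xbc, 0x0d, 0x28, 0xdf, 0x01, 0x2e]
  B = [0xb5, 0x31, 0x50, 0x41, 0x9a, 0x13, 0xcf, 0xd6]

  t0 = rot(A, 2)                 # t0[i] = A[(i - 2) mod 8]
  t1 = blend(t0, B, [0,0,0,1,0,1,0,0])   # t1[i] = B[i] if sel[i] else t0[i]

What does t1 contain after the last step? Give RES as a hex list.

  t0: 01 2e a4 8b bc 0d 28 df
  t1: 01 2e a4 41 bc 13 28 df

RES = [ 0x01  0x2e  0xa4  0x41  0xbc  0x13  0x28  0xdf ]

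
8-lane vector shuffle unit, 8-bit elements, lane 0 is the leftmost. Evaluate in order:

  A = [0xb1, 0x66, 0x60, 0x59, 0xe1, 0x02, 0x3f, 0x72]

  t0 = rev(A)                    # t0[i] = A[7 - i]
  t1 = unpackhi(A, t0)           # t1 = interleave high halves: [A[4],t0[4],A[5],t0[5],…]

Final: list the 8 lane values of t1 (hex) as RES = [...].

RES = [0xe1, 0x59, 0x02, 0x60, 0x3f, 0x66, 0x72, 0xb1]

→ t0 |72|3f|02|e1|59|60|66|b1|
→ t1 |e1|59|02|60|3f|66|72|b1|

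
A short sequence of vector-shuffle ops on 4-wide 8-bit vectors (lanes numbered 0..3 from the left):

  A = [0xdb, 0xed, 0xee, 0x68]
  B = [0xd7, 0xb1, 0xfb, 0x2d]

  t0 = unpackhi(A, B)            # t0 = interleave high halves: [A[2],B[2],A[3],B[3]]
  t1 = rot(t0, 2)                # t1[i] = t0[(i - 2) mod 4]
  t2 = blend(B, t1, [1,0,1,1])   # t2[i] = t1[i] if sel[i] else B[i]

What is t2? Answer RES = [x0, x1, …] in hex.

  t0: ee fb 68 2d
  t1: 68 2d ee fb
  t2: 68 b1 ee fb

RES = [ 0x68  0xb1  0xee  0xfb ]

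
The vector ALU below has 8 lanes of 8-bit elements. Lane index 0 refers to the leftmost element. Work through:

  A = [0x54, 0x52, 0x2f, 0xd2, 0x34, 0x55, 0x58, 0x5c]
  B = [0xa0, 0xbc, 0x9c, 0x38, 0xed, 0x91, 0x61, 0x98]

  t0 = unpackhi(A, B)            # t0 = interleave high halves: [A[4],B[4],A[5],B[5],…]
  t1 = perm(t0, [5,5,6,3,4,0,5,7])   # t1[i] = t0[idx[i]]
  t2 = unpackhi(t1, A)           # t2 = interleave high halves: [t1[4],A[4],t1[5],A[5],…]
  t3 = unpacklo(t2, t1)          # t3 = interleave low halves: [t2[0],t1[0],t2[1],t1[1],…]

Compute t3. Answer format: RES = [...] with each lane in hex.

t0 = [0x34, 0xed, 0x55, 0x91, 0x58, 0x61, 0x5c, 0x98]
t1 = [0x61, 0x61, 0x5c, 0x91, 0x58, 0x34, 0x61, 0x98]
t2 = [0x58, 0x34, 0x34, 0x55, 0x61, 0x58, 0x98, 0x5c]
t3 = [0x58, 0x61, 0x34, 0x61, 0x34, 0x5c, 0x55, 0x91]

RES = [0x58, 0x61, 0x34, 0x61, 0x34, 0x5c, 0x55, 0x91]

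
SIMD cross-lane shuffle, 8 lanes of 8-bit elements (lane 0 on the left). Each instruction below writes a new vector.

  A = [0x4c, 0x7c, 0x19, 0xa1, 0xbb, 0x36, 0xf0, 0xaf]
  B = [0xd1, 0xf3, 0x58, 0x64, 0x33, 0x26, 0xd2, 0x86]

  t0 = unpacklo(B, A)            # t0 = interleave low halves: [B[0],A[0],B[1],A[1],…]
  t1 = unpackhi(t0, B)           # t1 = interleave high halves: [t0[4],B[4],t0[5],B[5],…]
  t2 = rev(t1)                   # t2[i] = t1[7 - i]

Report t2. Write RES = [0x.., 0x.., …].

RES = [ 0x86  0xa1  0xd2  0x64  0x26  0x19  0x33  0x58 ]

→ t0 |d1|4c|f3|7c|58|19|64|a1|
→ t1 |58|33|19|26|64|d2|a1|86|
→ t2 |86|a1|d2|64|26|19|33|58|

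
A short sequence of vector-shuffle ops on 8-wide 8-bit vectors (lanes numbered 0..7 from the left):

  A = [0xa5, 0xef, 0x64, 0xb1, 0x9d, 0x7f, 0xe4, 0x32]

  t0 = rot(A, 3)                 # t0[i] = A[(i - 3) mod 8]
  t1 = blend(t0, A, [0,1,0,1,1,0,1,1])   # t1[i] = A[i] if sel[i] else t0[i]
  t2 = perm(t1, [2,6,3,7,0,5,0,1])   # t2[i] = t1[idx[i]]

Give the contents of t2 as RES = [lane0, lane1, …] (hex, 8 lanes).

RES = [0x32, 0xe4, 0xb1, 0x32, 0x7f, 0x64, 0x7f, 0xef]

  t0: 7f e4 32 a5 ef 64 b1 9d
  t1: 7f ef 32 b1 9d 64 e4 32
  t2: 32 e4 b1 32 7f 64 7f ef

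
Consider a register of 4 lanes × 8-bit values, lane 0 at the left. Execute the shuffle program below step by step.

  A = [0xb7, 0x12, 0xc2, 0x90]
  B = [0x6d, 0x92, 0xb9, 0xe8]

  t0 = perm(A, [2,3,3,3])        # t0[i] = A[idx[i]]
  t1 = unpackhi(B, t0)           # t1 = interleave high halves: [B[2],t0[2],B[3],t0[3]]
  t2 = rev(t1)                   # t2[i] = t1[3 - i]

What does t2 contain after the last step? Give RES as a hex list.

RES = [ 0x90  0xe8  0x90  0xb9 ]

t0 = [0xc2, 0x90, 0x90, 0x90]
t1 = [0xb9, 0x90, 0xe8, 0x90]
t2 = [0x90, 0xe8, 0x90, 0xb9]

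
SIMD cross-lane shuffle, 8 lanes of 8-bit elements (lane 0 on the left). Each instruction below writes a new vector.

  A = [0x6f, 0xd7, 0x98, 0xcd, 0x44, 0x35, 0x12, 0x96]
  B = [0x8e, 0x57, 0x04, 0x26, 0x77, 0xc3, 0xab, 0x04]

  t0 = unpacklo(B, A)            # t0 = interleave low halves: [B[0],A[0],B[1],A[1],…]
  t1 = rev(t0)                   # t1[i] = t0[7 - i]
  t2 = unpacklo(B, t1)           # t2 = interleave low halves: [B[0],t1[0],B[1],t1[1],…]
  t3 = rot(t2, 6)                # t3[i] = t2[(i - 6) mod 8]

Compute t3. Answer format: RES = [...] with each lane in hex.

RES = [0x57, 0x26, 0x04, 0x98, 0x26, 0x04, 0x8e, 0xcd]

  t0: 8e 6f 57 d7 04 98 26 cd
  t1: cd 26 98 04 d7 57 6f 8e
  t2: 8e cd 57 26 04 98 26 04
  t3: 57 26 04 98 26 04 8e cd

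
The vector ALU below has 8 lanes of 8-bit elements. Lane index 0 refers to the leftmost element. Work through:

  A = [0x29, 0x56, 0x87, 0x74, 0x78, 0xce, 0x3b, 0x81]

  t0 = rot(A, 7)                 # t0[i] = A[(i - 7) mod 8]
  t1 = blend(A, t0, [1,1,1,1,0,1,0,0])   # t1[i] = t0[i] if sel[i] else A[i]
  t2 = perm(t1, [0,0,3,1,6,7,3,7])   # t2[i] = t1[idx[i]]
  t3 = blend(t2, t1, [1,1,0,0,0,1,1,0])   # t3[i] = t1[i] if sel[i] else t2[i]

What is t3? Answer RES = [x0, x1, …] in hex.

RES = [0x56, 0x87, 0x78, 0x87, 0x3b, 0x3b, 0x3b, 0x81]

t0 = [0x56, 0x87, 0x74, 0x78, 0xce, 0x3b, 0x81, 0x29]
t1 = [0x56, 0x87, 0x74, 0x78, 0x78, 0x3b, 0x3b, 0x81]
t2 = [0x56, 0x56, 0x78, 0x87, 0x3b, 0x81, 0x78, 0x81]
t3 = [0x56, 0x87, 0x78, 0x87, 0x3b, 0x3b, 0x3b, 0x81]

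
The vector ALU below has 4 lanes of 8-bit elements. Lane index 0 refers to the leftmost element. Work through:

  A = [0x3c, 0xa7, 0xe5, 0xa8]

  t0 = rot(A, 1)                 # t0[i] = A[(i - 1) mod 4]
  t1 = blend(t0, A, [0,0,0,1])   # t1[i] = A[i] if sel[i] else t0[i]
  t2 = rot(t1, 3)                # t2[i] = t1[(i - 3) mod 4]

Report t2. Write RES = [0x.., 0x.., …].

RES = [ 0x3c  0xa7  0xa8  0xa8 ]

→ t0 |a8|3c|a7|e5|
→ t1 |a8|3c|a7|a8|
→ t2 |3c|a7|a8|a8|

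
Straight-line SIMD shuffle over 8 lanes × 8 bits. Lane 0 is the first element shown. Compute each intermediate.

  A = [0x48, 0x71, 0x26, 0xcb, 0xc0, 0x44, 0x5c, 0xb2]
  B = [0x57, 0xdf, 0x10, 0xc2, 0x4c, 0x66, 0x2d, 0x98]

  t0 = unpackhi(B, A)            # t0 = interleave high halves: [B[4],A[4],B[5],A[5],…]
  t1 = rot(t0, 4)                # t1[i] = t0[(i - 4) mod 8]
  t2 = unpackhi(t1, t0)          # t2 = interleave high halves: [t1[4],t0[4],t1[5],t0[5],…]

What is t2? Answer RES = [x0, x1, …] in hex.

RES = [0x4c, 0x2d, 0xc0, 0x5c, 0x66, 0x98, 0x44, 0xb2]

  t0: 4c c0 66 44 2d 5c 98 b2
  t1: 2d 5c 98 b2 4c c0 66 44
  t2: 4c 2d c0 5c 66 98 44 b2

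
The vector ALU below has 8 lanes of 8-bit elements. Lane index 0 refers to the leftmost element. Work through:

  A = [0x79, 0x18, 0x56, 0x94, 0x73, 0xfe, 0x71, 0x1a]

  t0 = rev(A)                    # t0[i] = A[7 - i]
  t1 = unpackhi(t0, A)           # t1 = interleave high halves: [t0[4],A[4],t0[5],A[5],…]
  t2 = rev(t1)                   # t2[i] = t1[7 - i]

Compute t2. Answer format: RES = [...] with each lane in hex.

RES = [0x1a, 0x79, 0x71, 0x18, 0xfe, 0x56, 0x73, 0x94]

→ t0 |1a|71|fe|73|94|56|18|79|
→ t1 |94|73|56|fe|18|71|79|1a|
→ t2 |1a|79|71|18|fe|56|73|94|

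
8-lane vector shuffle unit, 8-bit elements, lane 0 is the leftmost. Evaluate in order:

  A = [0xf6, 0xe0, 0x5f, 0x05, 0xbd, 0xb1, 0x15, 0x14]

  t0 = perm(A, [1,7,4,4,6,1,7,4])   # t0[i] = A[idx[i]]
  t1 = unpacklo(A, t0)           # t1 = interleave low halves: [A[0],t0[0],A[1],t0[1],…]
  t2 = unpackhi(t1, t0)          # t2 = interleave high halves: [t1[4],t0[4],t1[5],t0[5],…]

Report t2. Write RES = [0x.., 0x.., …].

RES = [ 0x5f  0x15  0xbd  0xe0  0x05  0x14  0xbd  0xbd ]

  t0: e0 14 bd bd 15 e0 14 bd
  t1: f6 e0 e0 14 5f bd 05 bd
  t2: 5f 15 bd e0 05 14 bd bd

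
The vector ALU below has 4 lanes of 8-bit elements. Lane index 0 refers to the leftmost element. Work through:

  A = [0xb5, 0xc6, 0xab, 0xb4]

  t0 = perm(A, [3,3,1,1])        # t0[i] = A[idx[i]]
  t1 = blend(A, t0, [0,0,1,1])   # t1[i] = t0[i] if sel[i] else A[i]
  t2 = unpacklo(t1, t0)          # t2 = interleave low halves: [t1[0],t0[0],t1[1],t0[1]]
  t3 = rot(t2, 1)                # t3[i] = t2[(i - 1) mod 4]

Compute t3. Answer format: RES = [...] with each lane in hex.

RES = [0xb4, 0xb5, 0xb4, 0xc6]

→ t0 |b4|b4|c6|c6|
→ t1 |b5|c6|c6|c6|
→ t2 |b5|b4|c6|b4|
→ t3 |b4|b5|b4|c6|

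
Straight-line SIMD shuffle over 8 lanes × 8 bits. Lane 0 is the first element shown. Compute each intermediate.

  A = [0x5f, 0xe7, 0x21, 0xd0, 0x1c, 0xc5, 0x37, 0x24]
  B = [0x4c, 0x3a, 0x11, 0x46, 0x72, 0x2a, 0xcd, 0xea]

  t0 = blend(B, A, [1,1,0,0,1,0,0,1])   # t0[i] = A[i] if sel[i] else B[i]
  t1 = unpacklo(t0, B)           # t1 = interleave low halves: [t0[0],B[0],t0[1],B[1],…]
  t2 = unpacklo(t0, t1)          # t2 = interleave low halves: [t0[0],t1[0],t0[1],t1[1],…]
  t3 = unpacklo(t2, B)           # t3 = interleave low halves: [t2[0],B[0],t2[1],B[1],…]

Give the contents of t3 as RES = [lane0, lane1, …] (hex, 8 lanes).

  t0: 5f e7 11 46 1c 2a cd 24
  t1: 5f 4c e7 3a 11 11 46 46
  t2: 5f 5f e7 4c 11 e7 46 3a
  t3: 5f 4c 5f 3a e7 11 4c 46

RES = [0x5f, 0x4c, 0x5f, 0x3a, 0xe7, 0x11, 0x4c, 0x46]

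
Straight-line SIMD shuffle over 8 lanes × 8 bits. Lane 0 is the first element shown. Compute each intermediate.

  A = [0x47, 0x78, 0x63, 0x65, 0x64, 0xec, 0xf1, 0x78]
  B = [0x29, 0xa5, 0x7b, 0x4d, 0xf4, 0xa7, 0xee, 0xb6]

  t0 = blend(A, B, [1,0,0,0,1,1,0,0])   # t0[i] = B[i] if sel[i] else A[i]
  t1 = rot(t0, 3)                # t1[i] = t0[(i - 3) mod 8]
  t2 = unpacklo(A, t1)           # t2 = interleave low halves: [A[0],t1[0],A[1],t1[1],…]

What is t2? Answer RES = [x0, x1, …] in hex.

RES = [ 0x47  0xa7  0x78  0xf1  0x63  0x78  0x65  0x29 ]

t0 = [0x29, 0x78, 0x63, 0x65, 0xf4, 0xa7, 0xf1, 0x78]
t1 = [0xa7, 0xf1, 0x78, 0x29, 0x78, 0x63, 0x65, 0xf4]
t2 = [0x47, 0xa7, 0x78, 0xf1, 0x63, 0x78, 0x65, 0x29]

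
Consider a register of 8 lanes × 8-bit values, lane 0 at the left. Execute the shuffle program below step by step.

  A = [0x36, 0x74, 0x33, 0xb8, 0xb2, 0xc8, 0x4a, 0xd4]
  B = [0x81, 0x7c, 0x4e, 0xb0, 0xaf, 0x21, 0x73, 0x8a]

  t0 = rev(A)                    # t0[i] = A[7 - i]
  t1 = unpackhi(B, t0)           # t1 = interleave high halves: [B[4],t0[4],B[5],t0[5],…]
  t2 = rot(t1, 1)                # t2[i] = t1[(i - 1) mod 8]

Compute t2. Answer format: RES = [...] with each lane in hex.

RES = [0x36, 0xaf, 0xb8, 0x21, 0x33, 0x73, 0x74, 0x8a]

→ t0 |d4|4a|c8|b2|b8|33|74|36|
→ t1 |af|b8|21|33|73|74|8a|36|
→ t2 |36|af|b8|21|33|73|74|8a|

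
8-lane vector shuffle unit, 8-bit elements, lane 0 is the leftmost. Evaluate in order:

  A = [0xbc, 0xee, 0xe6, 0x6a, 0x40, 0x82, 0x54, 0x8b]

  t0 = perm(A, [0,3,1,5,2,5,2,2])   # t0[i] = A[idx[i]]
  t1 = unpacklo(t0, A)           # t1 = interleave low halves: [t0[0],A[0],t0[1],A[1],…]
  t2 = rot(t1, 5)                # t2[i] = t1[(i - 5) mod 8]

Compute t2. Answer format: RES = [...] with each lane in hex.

RES = [0xee, 0xee, 0xe6, 0x82, 0x6a, 0xbc, 0xbc, 0x6a]

t0 = [0xbc, 0x6a, 0xee, 0x82, 0xe6, 0x82, 0xe6, 0xe6]
t1 = [0xbc, 0xbc, 0x6a, 0xee, 0xee, 0xe6, 0x82, 0x6a]
t2 = [0xee, 0xee, 0xe6, 0x82, 0x6a, 0xbc, 0xbc, 0x6a]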